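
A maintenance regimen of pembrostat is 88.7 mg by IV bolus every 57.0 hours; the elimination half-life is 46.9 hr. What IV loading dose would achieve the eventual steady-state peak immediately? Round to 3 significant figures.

k = ln 2 / 46.9 = 0.01478 hr⁻¹
Accumulation ratio R = 1 / (1 − e^(−kτ)) = 1 / (1 − e^(−0.01478×57.0)) = 1 / (1 − 0.4307) = 1.756
Loading dose = maintenance dose × R = 88.7 × 1.756 ≈ 156 mg

156 mg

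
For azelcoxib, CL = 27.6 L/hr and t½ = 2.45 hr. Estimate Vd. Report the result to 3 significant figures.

k = ln 2 / t½ = ln 2 / 2.45 = 0.2829 hr⁻¹
V = CL / k = 27.6 / 0.2829 ≈ 97.6 L

97.6 L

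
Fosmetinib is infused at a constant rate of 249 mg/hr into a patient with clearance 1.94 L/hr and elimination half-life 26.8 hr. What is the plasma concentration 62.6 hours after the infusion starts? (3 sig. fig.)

103 µg/mL

Css = rate / CL = 249 / 1.94 = 128.4 µg/mL
k = ln 2 / 26.8 = 0.02586 hr⁻¹
C(t) = Css (1 − e^(−kt)) = 128.4 × (1 − e^(−1.619)) = 128.4 × 0.8019 ≈ 103 µg/mL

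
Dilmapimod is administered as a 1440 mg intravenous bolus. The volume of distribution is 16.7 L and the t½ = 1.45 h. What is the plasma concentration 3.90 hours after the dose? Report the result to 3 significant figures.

13.4 mg/L

C₀ = dose / V = 1440 / 16.7 = 86.23 mg/L
k = ln 2 / 1.45 = 0.4780 h⁻¹
C(t) = C₀ e^(−kt) = 86.23 × e^(−0.4780 × 3.90) = 86.23 × e^(−1.864) = 86.23 × 0.1550 ≈ 13.4 mg/L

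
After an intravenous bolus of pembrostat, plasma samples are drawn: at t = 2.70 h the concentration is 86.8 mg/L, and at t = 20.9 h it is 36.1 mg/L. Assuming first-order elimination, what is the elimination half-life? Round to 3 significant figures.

k = ln(C₁/C₂) / (t₂ − t₁) = ln(86.8/36.1) / (20.9 − 2.70)
  = 0.8773 / 18.20 = 0.04820 h⁻¹
t½ = ln 2 / k = ln 2 / 0.04820 ≈ 14.4 hours

14.4 hours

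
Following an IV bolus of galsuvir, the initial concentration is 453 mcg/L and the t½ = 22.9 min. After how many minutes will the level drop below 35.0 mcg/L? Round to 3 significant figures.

84.6 minutes

k = ln 2 / 22.9 = 0.03027 min⁻¹
C(t) = C₀ e^(−kt)  ⇒  t = ln(C₀/C) / k
t = ln(453/35.0) / 0.03027 = 2.561 / 0.03027 ≈ 84.6 minutes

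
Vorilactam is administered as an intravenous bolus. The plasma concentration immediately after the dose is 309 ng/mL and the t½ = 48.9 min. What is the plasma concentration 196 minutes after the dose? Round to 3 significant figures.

k = ln 2 / 48.9 = 0.01417 min⁻¹
C(t) = C₀ e^(−kt) = 309 × e^(−0.01417 × 196) = 309 × e^(−2.778) = 309 × 0.06215 ≈ 19.2 ng/mL

19.2 ng/mL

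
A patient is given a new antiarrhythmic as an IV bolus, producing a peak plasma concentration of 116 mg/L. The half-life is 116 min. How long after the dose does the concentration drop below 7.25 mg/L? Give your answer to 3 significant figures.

k = ln 2 / 116 = 0.005975 min⁻¹
C(t) = C₀ e^(−kt)  ⇒  t = ln(C₀/C) / k
t = ln(116/7.25) / 0.005975 = 2.773 / 0.005975 ≈ 464 minutes

464 minutes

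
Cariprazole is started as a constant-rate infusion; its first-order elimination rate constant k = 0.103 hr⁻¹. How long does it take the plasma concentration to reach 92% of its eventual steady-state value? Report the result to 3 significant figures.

24.5 hours

f = 1 − e^(−kt)  ⇒  t = −ln(1 − f) / k
t = −ln(1 − 0.92) / 0.1030 = 2.526 / 0.1030 ≈ 24.5 hours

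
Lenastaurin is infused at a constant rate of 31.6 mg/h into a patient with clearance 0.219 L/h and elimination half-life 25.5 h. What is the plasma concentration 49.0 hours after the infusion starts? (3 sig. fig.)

Css = rate / CL = 31.6 / 0.219 = 144.3 mg/L
k = ln 2 / 25.5 = 0.02718 h⁻¹
C(t) = Css (1 − e^(−kt)) = 144.3 × (1 − e^(−1.332)) = 144.3 × 0.7360 ≈ 106 mg/L

106 mg/L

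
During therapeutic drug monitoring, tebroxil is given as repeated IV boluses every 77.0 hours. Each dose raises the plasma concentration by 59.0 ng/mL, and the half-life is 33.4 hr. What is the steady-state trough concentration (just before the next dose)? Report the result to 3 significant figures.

k = ln 2 / 33.4 = 0.02075 hr⁻¹
Fraction remaining after one interval: e^(−kτ) = e^(−0.02075 × 77.0) = 0.2023
R = 1 / (1 − 0.2023) = 1.254
Css,max = 59.0 × 1.254 = 73.96 ng/mL
Css,min = Css,max × e^(−kτ) = 73.96 × 0.2023 ≈ 15.0 ng/mL

15.0 ng/mL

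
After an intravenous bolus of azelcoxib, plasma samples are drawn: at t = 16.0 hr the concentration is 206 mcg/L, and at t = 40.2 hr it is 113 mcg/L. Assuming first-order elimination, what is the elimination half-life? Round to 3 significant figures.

k = ln(C₁/C₂) / (t₂ − t₁) = ln(206/113) / (40.2 − 16.0)
  = 0.6005 / 24.20 = 0.02481 hr⁻¹
t½ = ln 2 / k = ln 2 / 0.02481 ≈ 27.9 hours

27.9 hours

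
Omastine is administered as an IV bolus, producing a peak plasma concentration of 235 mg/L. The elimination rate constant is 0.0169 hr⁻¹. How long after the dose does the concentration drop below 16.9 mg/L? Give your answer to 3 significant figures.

156 hours

C(t) = C₀ e^(−kt)  ⇒  t = ln(C₀/C) / k
t = ln(235/16.9) / 0.01690 = 2.632 / 0.01690 ≈ 156 hours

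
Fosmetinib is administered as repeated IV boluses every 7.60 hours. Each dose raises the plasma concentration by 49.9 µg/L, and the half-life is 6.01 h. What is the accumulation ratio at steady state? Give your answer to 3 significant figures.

1.71

k = ln 2 / 6.01 = 0.1153 h⁻¹
Fraction remaining after one interval: e^(−kτ) = e^(−0.1153 × 7.60) = 0.4162
R = 1 / (1 − 0.4162) = 1 / 0.5838 ≈ 1.71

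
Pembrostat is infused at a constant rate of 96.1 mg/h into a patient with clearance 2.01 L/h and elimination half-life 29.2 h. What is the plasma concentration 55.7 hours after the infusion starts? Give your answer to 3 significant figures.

35.1 µg/mL

Css = rate / CL = 96.1 / 2.01 = 47.81 µg/mL
k = ln 2 / 29.2 = 0.02374 h⁻¹
C(t) = Css (1 − e^(−kt)) = 47.81 × (1 − e^(−1.322)) = 47.81 × 0.7335 ≈ 35.1 µg/mL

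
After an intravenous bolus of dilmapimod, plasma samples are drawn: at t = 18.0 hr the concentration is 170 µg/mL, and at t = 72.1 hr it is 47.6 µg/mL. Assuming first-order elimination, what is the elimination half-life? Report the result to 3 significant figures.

29.5 hours

k = ln(C₁/C₂) / (t₂ − t₁) = ln(170/47.6) / (72.1 − 18.0)
  = 1.273 / 54.10 = 0.02353 hr⁻¹
t½ = ln 2 / k = ln 2 / 0.02353 ≈ 29.5 hours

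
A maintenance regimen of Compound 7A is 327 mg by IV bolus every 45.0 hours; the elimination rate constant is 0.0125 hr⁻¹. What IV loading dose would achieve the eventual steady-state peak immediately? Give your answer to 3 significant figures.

760 mg

Accumulation ratio R = 1 / (1 − e^(−kτ)) = 1 / (1 − e^(−0.01250×45.0)) = 1 / (1 − 0.5698) = 2.324
Loading dose = maintenance dose × R = 327 × 2.324 ≈ 760 mg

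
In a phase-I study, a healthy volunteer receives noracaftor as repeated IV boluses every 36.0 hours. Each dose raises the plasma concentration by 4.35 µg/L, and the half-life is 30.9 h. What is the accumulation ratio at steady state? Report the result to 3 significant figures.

1.80

k = ln 2 / 30.9 = 0.02243 h⁻¹
Fraction remaining after one interval: e^(−kτ) = e^(−0.02243 × 36.0) = 0.4459
R = 1 / (1 − 0.4459) = 1 / 0.5541 ≈ 1.80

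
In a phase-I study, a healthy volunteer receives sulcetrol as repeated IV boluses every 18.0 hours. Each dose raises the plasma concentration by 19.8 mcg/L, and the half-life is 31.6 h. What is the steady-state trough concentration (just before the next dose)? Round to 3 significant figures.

40.9 mcg/L

k = ln 2 / 31.6 = 0.02194 h⁻¹
Fraction remaining after one interval: e^(−kτ) = e^(−0.02194 × 18.0) = 0.6738
R = 1 / (1 − 0.6738) = 3.066
Css,max = 19.8 × 3.066 = 60.70 mcg/L
Css,min = Css,max × e^(−kτ) = 60.70 × 0.6738 ≈ 40.9 mcg/L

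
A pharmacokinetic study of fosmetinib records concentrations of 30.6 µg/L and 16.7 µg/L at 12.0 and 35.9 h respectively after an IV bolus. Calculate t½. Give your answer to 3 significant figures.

k = ln(C₁/C₂) / (t₂ − t₁) = ln(30.6/16.7) / (35.9 − 12.0)
  = 0.6056 / 23.90 = 0.02534 h⁻¹
t½ = ln 2 / k = ln 2 / 0.02534 ≈ 27.4 hours

27.4 hours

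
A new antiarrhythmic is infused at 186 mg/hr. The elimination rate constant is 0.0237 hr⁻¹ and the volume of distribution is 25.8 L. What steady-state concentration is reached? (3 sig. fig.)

304 mg/L

CL = k · V = 0.0237 × 25.8 = 0.6115 L/hr
Css = rate / CL = 186 / 0.6115 ≈ 304 mg/L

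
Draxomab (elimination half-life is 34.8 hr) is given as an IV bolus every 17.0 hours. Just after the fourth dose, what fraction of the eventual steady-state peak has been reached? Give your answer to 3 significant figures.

0.742

k = ln 2 / 34.8 = 0.01992 hr⁻¹
f_n = 1 − e^(−nkτ) = 1 − e^(−4 × 0.01992 × 17.0) = 1 − e^(−1.354) = 1 − 0.2581 ≈ 0.742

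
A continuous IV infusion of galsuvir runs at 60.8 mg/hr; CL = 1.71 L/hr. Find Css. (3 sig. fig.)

35.6 mg/L

Css = infusion rate / CL = 60.8 / 1.71 ≈ 35.6 mg/L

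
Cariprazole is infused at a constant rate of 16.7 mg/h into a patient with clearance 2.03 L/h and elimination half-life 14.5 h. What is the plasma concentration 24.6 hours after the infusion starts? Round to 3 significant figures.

Css = rate / CL = 16.7 / 2.03 = 8.227 µg/mL
k = ln 2 / 14.5 = 0.04780 h⁻¹
C(t) = Css (1 − e^(−kt)) = 8.227 × (1 − e^(−1.176)) = 8.227 × 0.6915 ≈ 5.69 µg/mL

5.69 µg/mL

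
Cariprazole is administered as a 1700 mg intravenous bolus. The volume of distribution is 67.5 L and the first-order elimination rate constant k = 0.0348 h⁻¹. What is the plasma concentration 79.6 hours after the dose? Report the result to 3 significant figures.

1.58 µg/mL

C₀ = dose / V = 1700 / 67.5 = 25.19 µg/mL
C(t) = C₀ e^(−kt) = 25.19 × e^(−0.03480 × 79.6) = 25.19 × e^(−2.770) = 25.19 × 0.06266 ≈ 1.58 µg/mL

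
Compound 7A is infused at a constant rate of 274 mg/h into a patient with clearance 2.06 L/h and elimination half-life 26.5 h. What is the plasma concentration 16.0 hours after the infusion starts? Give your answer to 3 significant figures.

Css = rate / CL = 274 / 2.06 = 133.0 µg/mL
k = ln 2 / 26.5 = 0.02616 h⁻¹
C(t) = Css (1 − e^(−kt)) = 133.0 × (1 − e^(−0.4185)) = 133.0 × 0.3420 ≈ 45.5 µg/mL

45.5 µg/mL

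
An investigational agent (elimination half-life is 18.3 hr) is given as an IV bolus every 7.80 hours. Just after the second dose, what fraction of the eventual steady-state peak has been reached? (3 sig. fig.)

k = ln 2 / 18.3 = 0.03788 hr⁻¹
f_n = 1 − e^(−nkτ) = 1 − e^(−2 × 0.03788 × 7.80) = 1 − e^(−0.5909) = 1 − 0.5538 ≈ 0.446

0.446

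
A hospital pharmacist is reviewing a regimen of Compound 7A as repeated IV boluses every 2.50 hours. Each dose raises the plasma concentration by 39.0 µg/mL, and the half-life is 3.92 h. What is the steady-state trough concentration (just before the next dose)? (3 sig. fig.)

k = ln 2 / 3.92 = 0.1768 h⁻¹
Fraction remaining after one interval: e^(−kτ) = e^(−0.1768 × 2.50) = 0.6427
R = 1 / (1 − 0.6427) = 2.799
Css,max = 39.0 × 2.799 = 109.2 µg/mL
Css,min = Css,max × e^(−kτ) = 109.2 × 0.6427 ≈ 70.2 µg/mL

70.2 µg/mL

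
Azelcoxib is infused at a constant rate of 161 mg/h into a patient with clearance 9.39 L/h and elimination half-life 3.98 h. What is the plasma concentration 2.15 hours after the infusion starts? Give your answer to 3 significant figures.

Css = rate / CL = 161 / 9.39 = 17.15 µg/mL
k = ln 2 / 3.98 = 0.1742 h⁻¹
C(t) = Css (1 − e^(−kt)) = 17.15 × (1 − e^(−0.3744)) = 17.15 × 0.3123 ≈ 5.36 µg/mL

5.36 µg/mL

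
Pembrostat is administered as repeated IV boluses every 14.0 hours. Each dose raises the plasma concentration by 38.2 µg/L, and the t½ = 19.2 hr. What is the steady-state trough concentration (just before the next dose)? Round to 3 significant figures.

58.1 µg/L

k = ln 2 / 19.2 = 0.03610 hr⁻¹
Fraction remaining after one interval: e^(−kτ) = e^(−0.03610 × 14.0) = 0.6033
R = 1 / (1 − 0.6033) = 2.520
Css,max = 38.2 × 2.520 = 96.28 µg/L
Css,min = Css,max × e^(−kτ) = 96.28 × 0.6033 ≈ 58.1 µg/L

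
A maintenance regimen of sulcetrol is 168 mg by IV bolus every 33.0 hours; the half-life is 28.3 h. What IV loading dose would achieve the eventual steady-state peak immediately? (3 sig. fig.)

303 mg

k = ln 2 / 28.3 = 0.02449 h⁻¹
Accumulation ratio R = 1 / (1 − e^(−kτ)) = 1 / (1 − e^(−0.02449×33.0)) = 1 / (1 − 0.4456) = 1.804
Loading dose = maintenance dose × R = 168 × 1.804 ≈ 303 mg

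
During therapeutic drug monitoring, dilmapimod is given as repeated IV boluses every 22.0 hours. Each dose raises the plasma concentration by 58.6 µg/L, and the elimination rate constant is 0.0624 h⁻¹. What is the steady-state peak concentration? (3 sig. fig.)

Fraction remaining after one interval: e^(−kτ) = e^(−0.06240 × 22.0) = 0.2534
R = 1 / (1 − 0.2534) = 1.339
Css,max = 58.6 × 1.339 ≈ 78.5 µg/L

78.5 µg/L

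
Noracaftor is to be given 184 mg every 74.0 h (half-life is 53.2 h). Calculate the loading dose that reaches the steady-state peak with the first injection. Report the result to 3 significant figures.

k = ln 2 / 53.2 = 0.01303 h⁻¹
Accumulation ratio R = 1 / (1 − e^(−kτ)) = 1 / (1 − e^(−0.01303×74.0)) = 1 / (1 − 0.3813) = 1.616
Loading dose = maintenance dose × R = 184 × 1.616 ≈ 297 mg

297 mg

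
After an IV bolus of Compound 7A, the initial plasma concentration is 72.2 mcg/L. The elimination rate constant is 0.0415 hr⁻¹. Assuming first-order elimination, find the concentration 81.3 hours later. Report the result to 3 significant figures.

2.47 mcg/L

C(t) = C₀ e^(−kt) = 72.2 × e^(−0.04150 × 81.3) = 72.2 × e^(−3.374) = 72.2 × 0.03425 ≈ 2.47 mcg/L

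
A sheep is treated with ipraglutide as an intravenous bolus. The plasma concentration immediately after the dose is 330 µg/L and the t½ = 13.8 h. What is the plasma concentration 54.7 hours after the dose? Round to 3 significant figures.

k = ln 2 / 13.8 = 0.05023 h⁻¹
54.7 h is 3.964 half-lives, so C = 330 × (1/2)^3.964 = 330 × 0.06409 ≈ 21.1 µg/L

21.1 µg/L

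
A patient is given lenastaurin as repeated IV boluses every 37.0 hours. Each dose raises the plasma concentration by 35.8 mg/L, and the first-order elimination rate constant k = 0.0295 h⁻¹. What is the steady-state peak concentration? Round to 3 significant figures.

Fraction remaining after one interval: e^(−kτ) = e^(−0.02950 × 37.0) = 0.3357
R = 1 / (1 − 0.3357) = 1.505
Css,max = 35.8 × 1.505 ≈ 53.9 mg/L

53.9 mg/L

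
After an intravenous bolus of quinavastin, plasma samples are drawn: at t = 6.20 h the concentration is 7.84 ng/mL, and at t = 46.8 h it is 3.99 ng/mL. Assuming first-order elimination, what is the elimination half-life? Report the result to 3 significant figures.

41.7 hours

k = ln(C₁/C₂) / (t₂ − t₁) = ln(7.84/3.99) / (46.8 − 6.20)
  = 0.6754 / 40.60 = 0.01664 h⁻¹
t½ = ln 2 / k = ln 2 / 0.01664 ≈ 41.7 hours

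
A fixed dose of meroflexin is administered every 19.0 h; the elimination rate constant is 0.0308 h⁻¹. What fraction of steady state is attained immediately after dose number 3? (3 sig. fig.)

0.827

f_n = 1 − e^(−nkτ) = 1 − e^(−3 × 0.03080 × 19.0) = 1 − e^(−1.756) = 1 − 0.1728 ≈ 0.827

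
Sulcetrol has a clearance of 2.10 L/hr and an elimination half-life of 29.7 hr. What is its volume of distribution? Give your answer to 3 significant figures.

k = ln 2 / t½ = ln 2 / 29.7 = 0.02334 hr⁻¹
V = CL / k = 2.10 / 0.02334 ≈ 90.0 L

90.0 L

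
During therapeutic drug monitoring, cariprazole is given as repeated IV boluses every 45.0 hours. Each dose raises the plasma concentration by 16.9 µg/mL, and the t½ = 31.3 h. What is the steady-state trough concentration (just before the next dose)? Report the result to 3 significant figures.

k = ln 2 / 31.3 = 0.02215 h⁻¹
Fraction remaining after one interval: e^(−kτ) = e^(−0.02215 × 45.0) = 0.3692
R = 1 / (1 − 0.3692) = 1.585
Css,max = 16.9 × 1.585 = 26.79 µg/mL
Css,min = Css,max × e^(−kτ) = 26.79 × 0.3692 ≈ 9.89 µg/mL

9.89 µg/mL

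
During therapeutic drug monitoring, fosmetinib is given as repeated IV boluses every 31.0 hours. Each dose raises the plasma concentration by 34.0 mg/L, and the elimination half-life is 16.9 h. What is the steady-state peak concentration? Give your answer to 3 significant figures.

k = ln 2 / 16.9 = 0.04101 h⁻¹
Fraction remaining after one interval: e^(−kτ) = e^(−0.04101 × 31.0) = 0.2804
R = 1 / (1 − 0.2804) = 1.390
Css,max = 34.0 × 1.390 ≈ 47.3 mg/L

47.3 mg/L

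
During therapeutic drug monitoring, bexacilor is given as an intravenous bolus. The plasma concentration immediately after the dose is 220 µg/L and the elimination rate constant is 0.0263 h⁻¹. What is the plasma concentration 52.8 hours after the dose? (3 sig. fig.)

C(t) = C₀ e^(−kt) = 220 × e^(−0.02630 × 52.8) = 220 × e^(−1.389) = 220 × 0.2494 ≈ 54.9 µg/L

54.9 µg/L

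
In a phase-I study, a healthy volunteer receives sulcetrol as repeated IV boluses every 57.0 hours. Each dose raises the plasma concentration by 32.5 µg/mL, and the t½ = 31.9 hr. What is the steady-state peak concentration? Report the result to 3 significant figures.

45.8 µg/mL

k = ln 2 / 31.9 = 0.02173 hr⁻¹
Fraction remaining after one interval: e^(−kτ) = e^(−0.02173 × 57.0) = 0.2898
R = 1 / (1 − 0.2898) = 1.408
Css,max = 32.5 × 1.408 ≈ 45.8 µg/mL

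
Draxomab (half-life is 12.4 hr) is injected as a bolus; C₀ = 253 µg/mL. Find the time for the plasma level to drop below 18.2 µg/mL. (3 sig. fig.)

47.1 hours

k = ln 2 / 12.4 = 0.05590 hr⁻¹
C(t) = C₀ e^(−kt)  ⇒  t = ln(C₀/C) / k
t = ln(253/18.2) / 0.05590 = 2.632 / 0.05590 ≈ 47.1 hours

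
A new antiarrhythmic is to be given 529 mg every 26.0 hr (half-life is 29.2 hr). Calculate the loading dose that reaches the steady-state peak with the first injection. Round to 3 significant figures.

k = ln 2 / 29.2 = 0.02374 hr⁻¹
Accumulation ratio R = 1 / (1 − e^(−kτ)) = 1 / (1 − e^(−0.02374×26.0)) = 1 / (1 − 0.5395) = 2.171
Loading dose = maintenance dose × R = 529 × 2.171 ≈ 1150 mg

1150 mg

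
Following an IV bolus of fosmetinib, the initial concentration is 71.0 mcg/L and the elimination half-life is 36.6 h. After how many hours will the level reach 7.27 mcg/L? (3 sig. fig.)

k = ln 2 / 36.6 = 0.01894 h⁻¹
C(t) = C₀ e^(−kt)  ⇒  t = ln(C₀/C) / k
t = ln(71.0/7.27) / 0.01894 = 2.279 / 0.01894 ≈ 120 hours

120 hours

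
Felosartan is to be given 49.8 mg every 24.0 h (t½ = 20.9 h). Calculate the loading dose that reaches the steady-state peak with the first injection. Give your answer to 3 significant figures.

k = ln 2 / 20.9 = 0.03316 h⁻¹
Accumulation ratio R = 1 / (1 − e^(−kτ)) = 1 / (1 − e^(−0.03316×24.0)) = 1 / (1 − 0.4511) = 1.822
Loading dose = maintenance dose × R = 49.8 × 1.822 ≈ 90.7 mg

90.7 mg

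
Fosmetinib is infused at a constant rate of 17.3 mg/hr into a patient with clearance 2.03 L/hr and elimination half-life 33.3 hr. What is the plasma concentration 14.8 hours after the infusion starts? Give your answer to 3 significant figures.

Css = rate / CL = 17.3 / 2.03 = 8.522 µg/mL
k = ln 2 / 33.3 = 0.02082 hr⁻¹
C(t) = Css (1 − e^(−kt)) = 8.522 × (1 − e^(−0.3081)) = 8.522 × 0.2651 ≈ 2.26 µg/mL

2.26 µg/mL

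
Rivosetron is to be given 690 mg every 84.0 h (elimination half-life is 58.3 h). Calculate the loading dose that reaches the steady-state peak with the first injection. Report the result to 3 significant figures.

1090 mg

k = ln 2 / 58.3 = 0.01189 h⁻¹
Accumulation ratio R = 1 / (1 − e^(−kτ)) = 1 / (1 − e^(−0.01189×84.0)) = 1 / (1 − 0.3684) = 1.583
Loading dose = maintenance dose × R = 690 × 1.583 ≈ 1090 mg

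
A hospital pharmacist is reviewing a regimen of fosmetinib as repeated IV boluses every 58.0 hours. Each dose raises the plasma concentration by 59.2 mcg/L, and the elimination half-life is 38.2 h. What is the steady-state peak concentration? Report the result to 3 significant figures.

k = ln 2 / 38.2 = 0.01815 h⁻¹
Fraction remaining after one interval: e^(−kτ) = e^(−0.01815 × 58.0) = 0.3491
R = 1 / (1 − 0.3491) = 1.536
Css,max = 59.2 × 1.536 ≈ 90.9 mcg/L

90.9 mcg/L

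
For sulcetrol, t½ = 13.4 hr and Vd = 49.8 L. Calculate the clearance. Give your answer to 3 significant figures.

2.58 L/hr

k = ln 2 / t½ = ln 2 / 13.4 = 0.05173 hr⁻¹
CL = k · V = 0.05173 × 49.8 ≈ 2.58 L/hr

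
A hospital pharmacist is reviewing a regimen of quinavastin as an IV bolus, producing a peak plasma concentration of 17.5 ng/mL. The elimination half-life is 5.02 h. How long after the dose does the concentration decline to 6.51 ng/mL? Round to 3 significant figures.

7.16 hours

k = ln 2 / 5.02 = 0.1381 h⁻¹
C(t) = C₀ e^(−kt)  ⇒  t = ln(C₀/C) / k
t = ln(17.5/6.51) / 0.1381 = 0.9889 / 0.1381 ≈ 7.16 hours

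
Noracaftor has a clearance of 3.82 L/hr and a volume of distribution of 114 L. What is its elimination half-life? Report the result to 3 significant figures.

20.7 hours

k = CL / V = 3.82 / 114 = 0.03351 hr⁻¹
t½ = ln 2 / k = ln 2 / 0.03351 ≈ 20.7 hours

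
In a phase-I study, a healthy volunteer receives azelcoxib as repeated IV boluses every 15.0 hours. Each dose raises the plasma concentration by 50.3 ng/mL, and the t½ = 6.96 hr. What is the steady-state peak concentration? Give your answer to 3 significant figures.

64.9 ng/mL

k = ln 2 / 6.96 = 0.09959 hr⁻¹
Fraction remaining after one interval: e^(−kτ) = e^(−0.09959 × 15.0) = 0.2245
R = 1 / (1 − 0.2245) = 1.290
Css,max = 50.3 × 1.290 ≈ 64.9 ng/mL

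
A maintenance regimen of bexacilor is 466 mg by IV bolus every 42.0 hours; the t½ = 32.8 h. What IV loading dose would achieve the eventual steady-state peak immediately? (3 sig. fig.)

792 mg

k = ln 2 / 32.8 = 0.02113 h⁻¹
Accumulation ratio R = 1 / (1 − e^(−kτ)) = 1 / (1 − e^(−0.02113×42.0)) = 1 / (1 − 0.4117) = 1.700
Loading dose = maintenance dose × R = 466 × 1.700 ≈ 792 mg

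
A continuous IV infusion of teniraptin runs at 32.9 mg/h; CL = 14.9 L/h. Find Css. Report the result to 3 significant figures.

Css = infusion rate / CL = 32.9 / 14.9 ≈ 2.21 mg/L

2.21 mg/L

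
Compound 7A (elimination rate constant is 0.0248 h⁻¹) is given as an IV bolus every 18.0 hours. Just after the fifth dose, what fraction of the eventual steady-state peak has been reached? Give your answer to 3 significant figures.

f_n = 1 − e^(−nkτ) = 1 − e^(−5 × 0.02480 × 18.0) = 1 − e^(−2.232) = 1 − 0.1073 ≈ 0.893

0.893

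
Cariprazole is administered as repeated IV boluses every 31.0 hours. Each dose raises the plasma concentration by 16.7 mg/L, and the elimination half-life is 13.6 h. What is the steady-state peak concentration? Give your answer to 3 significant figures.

21.0 mg/L

k = ln 2 / 13.6 = 0.05097 h⁻¹
Fraction remaining after one interval: e^(−kτ) = e^(−0.05097 × 31.0) = 0.2060
R = 1 / (1 − 0.2060) = 1.259
Css,max = 16.7 × 1.259 ≈ 21.0 mg/L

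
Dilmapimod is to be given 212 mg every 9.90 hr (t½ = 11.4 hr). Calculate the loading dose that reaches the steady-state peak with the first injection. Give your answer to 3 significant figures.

k = ln 2 / 11.4 = 0.06080 hr⁻¹
Accumulation ratio R = 1 / (1 − e^(−kτ)) = 1 / (1 − e^(−0.06080×9.90)) = 1 / (1 − 0.5477) = 2.211
Loading dose = maintenance dose × R = 212 × 2.211 ≈ 469 mg

469 mg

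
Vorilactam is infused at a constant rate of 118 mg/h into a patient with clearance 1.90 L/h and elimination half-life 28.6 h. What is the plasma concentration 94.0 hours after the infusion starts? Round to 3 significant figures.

Css = rate / CL = 118 / 1.90 = 62.11 mg/L
k = ln 2 / 28.6 = 0.02424 h⁻¹
C(t) = Css (1 − e^(−kt)) = 62.11 × (1 − e^(−2.278)) = 62.11 × 0.8975 ≈ 55.7 mg/L

55.7 mg/L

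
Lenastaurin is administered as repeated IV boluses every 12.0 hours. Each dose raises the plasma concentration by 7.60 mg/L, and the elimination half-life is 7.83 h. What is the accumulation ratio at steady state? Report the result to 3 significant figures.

k = ln 2 / 7.83 = 0.08852 h⁻¹
Fraction remaining after one interval: e^(−kτ) = e^(−0.08852 × 12.0) = 0.3457
R = 1 / (1 − 0.3457) = 1 / 0.6543 ≈ 1.53

1.53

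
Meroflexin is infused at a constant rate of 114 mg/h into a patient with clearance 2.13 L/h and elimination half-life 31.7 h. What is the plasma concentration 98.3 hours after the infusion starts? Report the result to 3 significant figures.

Css = rate / CL = 114 / 2.13 = 53.52 µg/mL
k = ln 2 / 31.7 = 0.02187 h⁻¹
C(t) = Css (1 − e^(−kt)) = 53.52 × (1 − e^(−2.149)) = 53.52 × 0.8834 ≈ 47.3 µg/mL

47.3 µg/mL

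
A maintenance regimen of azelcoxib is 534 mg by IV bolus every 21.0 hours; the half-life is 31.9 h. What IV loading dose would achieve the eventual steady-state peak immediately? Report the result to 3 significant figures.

k = ln 2 / 31.9 = 0.02173 h⁻¹
Accumulation ratio R = 1 / (1 − e^(−kτ)) = 1 / (1 − e^(−0.02173×21.0)) = 1 / (1 − 0.6336) = 2.729
Loading dose = maintenance dose × R = 534 × 2.729 ≈ 1460 mg

1460 mg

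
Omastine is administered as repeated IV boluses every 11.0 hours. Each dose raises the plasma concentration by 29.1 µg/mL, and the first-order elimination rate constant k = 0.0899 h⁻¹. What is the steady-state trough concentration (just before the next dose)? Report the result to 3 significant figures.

17.2 µg/mL

Fraction remaining after one interval: e^(−kτ) = e^(−0.08990 × 11.0) = 0.3720
R = 1 / (1 − 0.3720) = 1.592
Css,max = 29.1 × 1.592 = 46.34 µg/mL
Css,min = Css,max × e^(−kτ) = 46.34 × 0.3720 ≈ 17.2 µg/mL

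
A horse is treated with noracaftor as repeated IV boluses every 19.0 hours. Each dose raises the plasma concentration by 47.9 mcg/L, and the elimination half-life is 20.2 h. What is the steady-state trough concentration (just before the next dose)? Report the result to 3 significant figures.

k = ln 2 / 20.2 = 0.03431 h⁻¹
Fraction remaining after one interval: e^(−kτ) = e^(−0.03431 × 19.0) = 0.5210
R = 1 / (1 − 0.5210) = 2.088
Css,max = 47.9 × 2.088 = 100.0 mcg/L
Css,min = Css,max × e^(−kτ) = 100.0 × 0.5210 ≈ 52.1 mcg/L

52.1 mcg/L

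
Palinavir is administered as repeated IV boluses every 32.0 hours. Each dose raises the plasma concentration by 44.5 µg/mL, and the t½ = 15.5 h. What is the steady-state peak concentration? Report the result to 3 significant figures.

58.5 µg/mL

k = ln 2 / 15.5 = 0.04472 h⁻¹
Fraction remaining after one interval: e^(−kτ) = e^(−0.04472 × 32.0) = 0.2391
R = 1 / (1 − 0.2391) = 1.314
Css,max = 44.5 × 1.314 ≈ 58.5 µg/mL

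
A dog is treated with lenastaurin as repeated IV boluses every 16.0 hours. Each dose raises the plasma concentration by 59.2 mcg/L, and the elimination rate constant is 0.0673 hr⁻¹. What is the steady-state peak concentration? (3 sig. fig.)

89.8 mcg/L

Fraction remaining after one interval: e^(−kτ) = e^(−0.06730 × 16.0) = 0.3407
R = 1 / (1 − 0.3407) = 1.517
Css,max = 59.2 × 1.517 ≈ 89.8 mcg/L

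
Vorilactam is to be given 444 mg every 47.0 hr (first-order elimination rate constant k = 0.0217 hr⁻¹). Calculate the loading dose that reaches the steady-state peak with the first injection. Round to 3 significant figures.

Accumulation ratio R = 1 / (1 − e^(−kτ)) = 1 / (1 − e^(−0.02170×47.0)) = 1 / (1 − 0.3606) = 1.564
Loading dose = maintenance dose × R = 444 × 1.564 ≈ 694 mg

694 mg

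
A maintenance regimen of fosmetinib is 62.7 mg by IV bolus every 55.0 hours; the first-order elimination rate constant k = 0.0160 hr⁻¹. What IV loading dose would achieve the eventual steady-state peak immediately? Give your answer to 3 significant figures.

107 mg

Accumulation ratio R = 1 / (1 − e^(−kτ)) = 1 / (1 − e^(−0.01600×55.0)) = 1 / (1 − 0.4148) = 1.709
Loading dose = maintenance dose × R = 62.7 × 1.709 ≈ 107 mg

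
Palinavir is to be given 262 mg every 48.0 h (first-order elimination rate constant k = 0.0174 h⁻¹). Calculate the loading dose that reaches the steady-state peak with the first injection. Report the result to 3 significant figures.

463 mg

Accumulation ratio R = 1 / (1 − e^(−kτ)) = 1 / (1 − e^(−0.01740×48.0)) = 1 / (1 − 0.4338) = 1.766
Loading dose = maintenance dose × R = 262 × 1.766 ≈ 463 mg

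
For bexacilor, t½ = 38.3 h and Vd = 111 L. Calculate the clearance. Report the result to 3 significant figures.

k = ln 2 / t½ = ln 2 / 38.3 = 0.01810 h⁻¹
CL = k · V = 0.01810 × 111 ≈ 2.01 L/h

2.01 L/h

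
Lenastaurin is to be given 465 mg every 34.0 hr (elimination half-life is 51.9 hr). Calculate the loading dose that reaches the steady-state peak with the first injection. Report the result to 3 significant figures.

1270 mg

k = ln 2 / 51.9 = 0.01336 hr⁻¹
Accumulation ratio R = 1 / (1 − e^(−kτ)) = 1 / (1 − e^(−0.01336×34.0)) = 1 / (1 − 0.6350) = 2.740
Loading dose = maintenance dose × R = 465 × 2.740 ≈ 1270 mg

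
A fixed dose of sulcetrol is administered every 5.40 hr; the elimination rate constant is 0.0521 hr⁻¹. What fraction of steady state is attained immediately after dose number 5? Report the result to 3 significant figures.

f_n = 1 − e^(−nkτ) = 1 − e^(−5 × 0.05210 × 5.40) = 1 − e^(−1.407) = 1 − 0.2450 ≈ 0.755

0.755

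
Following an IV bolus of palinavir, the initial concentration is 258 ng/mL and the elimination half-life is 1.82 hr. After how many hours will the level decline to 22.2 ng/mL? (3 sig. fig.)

6.44 hours

k = ln 2 / 1.82 = 0.3809 hr⁻¹
C(t) = C₀ e^(−kt)  ⇒  t = ln(C₀/C) / k
t = ln(258/22.2) / 0.3809 = 2.453 / 0.3809 ≈ 6.44 hours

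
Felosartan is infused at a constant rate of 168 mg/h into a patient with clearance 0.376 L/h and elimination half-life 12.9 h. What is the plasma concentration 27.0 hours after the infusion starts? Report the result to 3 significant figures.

Css = rate / CL = 168 / 0.376 = 446.8 mg/L
k = ln 2 / 12.9 = 0.05373 h⁻¹
C(t) = Css (1 − e^(−kt)) = 446.8 × (1 − e^(−1.451)) = 446.8 × 0.7656 ≈ 342 mg/L

342 mg/L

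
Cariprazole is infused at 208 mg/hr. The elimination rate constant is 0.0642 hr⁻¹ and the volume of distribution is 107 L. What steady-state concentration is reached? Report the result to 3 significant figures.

CL = k · V = 0.0642 × 107 = 6.869 L/hr
Css = rate / CL = 208 / 6.869 ≈ 30.3 mg/L

30.3 mg/L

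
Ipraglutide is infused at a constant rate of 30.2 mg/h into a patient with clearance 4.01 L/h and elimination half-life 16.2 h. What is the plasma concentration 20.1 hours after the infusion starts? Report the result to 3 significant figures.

Css = rate / CL = 30.2 / 4.01 = 7.531 µg/mL
k = ln 2 / 16.2 = 0.04279 h⁻¹
C(t) = Css (1 − e^(−kt)) = 7.531 × (1 − e^(−0.8600)) = 7.531 × 0.5768 ≈ 4.34 µg/mL

4.34 µg/mL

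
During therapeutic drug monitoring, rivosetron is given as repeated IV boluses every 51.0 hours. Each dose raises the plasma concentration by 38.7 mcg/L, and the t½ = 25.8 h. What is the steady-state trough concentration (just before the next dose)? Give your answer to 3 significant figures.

13.2 mcg/L

k = ln 2 / 25.8 = 0.02687 h⁻¹
Fraction remaining after one interval: e^(−kτ) = e^(−0.02687 × 51.0) = 0.2541
R = 1 / (1 − 0.2541) = 1.341
Css,max = 38.7 × 1.341 = 51.88 mcg/L
Css,min = Css,max × e^(−kτ) = 51.88 × 0.2541 ≈ 13.2 mcg/L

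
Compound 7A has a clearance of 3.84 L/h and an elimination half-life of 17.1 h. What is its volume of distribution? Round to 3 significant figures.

k = ln 2 / t½ = ln 2 / 17.1 = 0.04053 h⁻¹
V = CL / k = 3.84 / 0.04053 ≈ 94.7 L

94.7 L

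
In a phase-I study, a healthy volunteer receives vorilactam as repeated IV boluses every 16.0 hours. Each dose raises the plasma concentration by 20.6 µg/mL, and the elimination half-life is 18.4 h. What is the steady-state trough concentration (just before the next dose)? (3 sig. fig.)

k = ln 2 / 18.4 = 0.03767 h⁻¹
Fraction remaining after one interval: e^(−kτ) = e^(−0.03767 × 16.0) = 0.5473
R = 1 / (1 − 0.5473) = 2.209
Css,max = 20.6 × 2.209 = 45.51 µg/mL
Css,min = Css,max × e^(−kτ) = 45.51 × 0.5473 ≈ 24.9 µg/mL

24.9 µg/mL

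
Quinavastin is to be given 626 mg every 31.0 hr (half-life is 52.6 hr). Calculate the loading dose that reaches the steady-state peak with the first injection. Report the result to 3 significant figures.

k = ln 2 / 52.6 = 0.01318 hr⁻¹
Accumulation ratio R = 1 / (1 − e^(−kτ)) = 1 / (1 − e^(−0.01318×31.0)) = 1 / (1 − 0.6646) = 2.982
Loading dose = maintenance dose × R = 626 × 2.982 ≈ 1870 mg

1870 mg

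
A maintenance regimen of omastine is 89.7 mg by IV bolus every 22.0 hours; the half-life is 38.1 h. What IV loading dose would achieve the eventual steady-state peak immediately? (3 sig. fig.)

k = ln 2 / 38.1 = 0.01819 h⁻¹
Accumulation ratio R = 1 / (1 − e^(−kτ)) = 1 / (1 − e^(−0.01819×22.0)) = 1 / (1 − 0.6702) = 3.032
Loading dose = maintenance dose × R = 89.7 × 3.032 ≈ 272 mg

272 mg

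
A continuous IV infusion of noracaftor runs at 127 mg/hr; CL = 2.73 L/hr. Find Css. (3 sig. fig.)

46.5 mg/L

Css = infusion rate / CL = 127 / 2.73 ≈ 46.5 mg/L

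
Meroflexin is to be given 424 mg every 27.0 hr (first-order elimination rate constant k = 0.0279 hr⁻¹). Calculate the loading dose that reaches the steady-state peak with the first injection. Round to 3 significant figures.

801 mg

Accumulation ratio R = 1 / (1 − e^(−kτ)) = 1 / (1 − e^(−0.02790×27.0)) = 1 / (1 − 0.4708) = 1.890
Loading dose = maintenance dose × R = 424 × 1.890 ≈ 801 mg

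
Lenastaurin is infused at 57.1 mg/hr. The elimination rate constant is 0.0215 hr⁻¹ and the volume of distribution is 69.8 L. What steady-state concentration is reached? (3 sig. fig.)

CL = k · V = 0.0215 × 69.8 = 1.501 L/hr
Css = rate / CL = 57.1 / 1.501 ≈ 38.0 mg/L

38.0 mg/L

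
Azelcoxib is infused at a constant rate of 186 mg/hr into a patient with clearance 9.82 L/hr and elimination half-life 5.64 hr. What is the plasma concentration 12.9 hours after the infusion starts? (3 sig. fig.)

15.1 µg/mL

Css = rate / CL = 186 / 9.82 = 18.94 µg/mL
k = ln 2 / 5.64 = 0.1229 hr⁻¹
C(t) = Css (1 − e^(−kt)) = 18.94 × (1 − e^(−1.585)) = 18.94 × 0.7951 ≈ 15.1 µg/mL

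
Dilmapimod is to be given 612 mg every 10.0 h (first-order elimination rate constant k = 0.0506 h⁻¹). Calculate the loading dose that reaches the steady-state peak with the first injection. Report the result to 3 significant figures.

Accumulation ratio R = 1 / (1 − e^(−kτ)) = 1 / (1 − e^(−0.05060×10.0)) = 1 / (1 − 0.6029) = 2.518
Loading dose = maintenance dose × R = 612 × 2.518 ≈ 1540 mg

1540 mg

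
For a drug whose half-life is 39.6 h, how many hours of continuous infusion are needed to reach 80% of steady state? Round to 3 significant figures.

91.9 hours

k = ln 2 / 39.6 = 0.01750 h⁻¹
f = 1 − e^(−kt)  ⇒  t = −ln(1 − f) / k
t = −ln(1 − 0.8) / 0.01750 = 1.609 / 0.01750 ≈ 91.9 hours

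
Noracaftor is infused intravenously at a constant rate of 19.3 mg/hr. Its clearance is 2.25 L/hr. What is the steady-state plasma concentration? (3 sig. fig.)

Css = infusion rate / CL = 19.3 / 2.25 ≈ 8.58 µg/mL

8.58 µg/mL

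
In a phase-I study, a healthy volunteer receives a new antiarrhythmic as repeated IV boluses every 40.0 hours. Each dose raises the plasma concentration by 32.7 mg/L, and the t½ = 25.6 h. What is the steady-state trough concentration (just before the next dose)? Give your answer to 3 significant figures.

16.7 mg/L

k = ln 2 / 25.6 = 0.02708 h⁻¹
Fraction remaining after one interval: e^(−kτ) = e^(−0.02708 × 40.0) = 0.3386
R = 1 / (1 − 0.3386) = 1.512
Css,max = 32.7 × 1.512 = 49.44 mg/L
Css,min = Css,max × e^(−kτ) = 49.44 × 0.3386 ≈ 16.7 mg/L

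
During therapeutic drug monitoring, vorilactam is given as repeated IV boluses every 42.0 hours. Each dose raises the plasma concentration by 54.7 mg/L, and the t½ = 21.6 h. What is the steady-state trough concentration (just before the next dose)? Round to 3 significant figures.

19.2 mg/L

k = ln 2 / 21.6 = 0.03209 h⁻¹
Fraction remaining after one interval: e^(−kτ) = e^(−0.03209 × 42.0) = 0.2598
R = 1 / (1 − 0.2598) = 1.351
Css,max = 54.7 × 1.351 = 73.90 mg/L
Css,min = Css,max × e^(−kτ) = 73.90 × 0.2598 ≈ 19.2 mg/L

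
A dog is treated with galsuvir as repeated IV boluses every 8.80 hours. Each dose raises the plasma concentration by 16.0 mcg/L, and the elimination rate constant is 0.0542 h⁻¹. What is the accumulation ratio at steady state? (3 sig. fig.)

Fraction remaining after one interval: e^(−kτ) = e^(−0.05420 × 8.80) = 0.6207
R = 1 / (1 − 0.6207) = 1 / 0.3793 ≈ 2.64

2.64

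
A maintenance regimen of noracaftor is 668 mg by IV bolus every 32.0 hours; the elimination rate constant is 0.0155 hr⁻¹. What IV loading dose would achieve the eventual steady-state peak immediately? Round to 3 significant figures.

1710 mg

Accumulation ratio R = 1 / (1 − e^(−kτ)) = 1 / (1 − e^(−0.01550×32.0)) = 1 / (1 − 0.6090) = 2.557
Loading dose = maintenance dose × R = 668 × 2.557 ≈ 1710 mg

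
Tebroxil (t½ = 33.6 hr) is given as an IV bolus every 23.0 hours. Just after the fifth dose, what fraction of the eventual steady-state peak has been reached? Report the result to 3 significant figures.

0.907

k = ln 2 / 33.6 = 0.02063 hr⁻¹
f_n = 1 − e^(−nkτ) = 1 − e^(−5 × 0.02063 × 23.0) = 1 − e^(−2.372) = 1 − 0.09326 ≈ 0.907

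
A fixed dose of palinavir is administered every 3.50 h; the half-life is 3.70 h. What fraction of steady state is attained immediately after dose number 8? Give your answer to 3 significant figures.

k = ln 2 / 3.70 = 0.1873 h⁻¹
f_n = 1 − e^(−nkτ) = 1 − e^(−8 × 0.1873 × 3.50) = 1 − e^(−5.245) = 1 − 0.005272 ≈ 0.995

0.995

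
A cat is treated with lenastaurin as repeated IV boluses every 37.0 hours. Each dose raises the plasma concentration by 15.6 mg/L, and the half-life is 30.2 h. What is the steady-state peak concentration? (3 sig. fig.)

k = ln 2 / 30.2 = 0.02295 h⁻¹
Fraction remaining after one interval: e^(−kτ) = e^(−0.02295 × 37.0) = 0.4277
R = 1 / (1 − 0.4277) = 1.747
Css,max = 15.6 × 1.747 ≈ 27.3 mg/L

27.3 mg/L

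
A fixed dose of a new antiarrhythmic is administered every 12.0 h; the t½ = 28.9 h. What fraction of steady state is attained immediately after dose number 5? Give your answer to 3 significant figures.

k = ln 2 / 28.9 = 0.02398 h⁻¹
f_n = 1 − e^(−nkτ) = 1 − e^(−5 × 0.02398 × 12.0) = 1 − e^(−1.439) = 1 − 0.2372 ≈ 0.763

0.763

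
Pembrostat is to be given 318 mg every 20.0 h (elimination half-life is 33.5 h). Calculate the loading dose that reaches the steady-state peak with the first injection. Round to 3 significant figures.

938 mg

k = ln 2 / 33.5 = 0.02069 h⁻¹
Accumulation ratio R = 1 / (1 − e^(−kτ)) = 1 / (1 − e^(−0.02069×20.0)) = 1 / (1 − 0.6611) = 2.951
Loading dose = maintenance dose × R = 318 × 2.951 ≈ 938 mg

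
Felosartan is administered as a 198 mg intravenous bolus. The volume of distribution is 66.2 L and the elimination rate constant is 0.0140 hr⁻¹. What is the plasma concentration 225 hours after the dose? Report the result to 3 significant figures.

C₀ = dose / V = 198 / 66.2 = 2.991 µg/mL
C(t) = C₀ e^(−kt) = 2.991 × e^(−0.01400 × 225) = 2.991 × e^(−3.150) = 2.991 × 0.04285 ≈ 0.128 µg/mL

0.128 µg/mL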